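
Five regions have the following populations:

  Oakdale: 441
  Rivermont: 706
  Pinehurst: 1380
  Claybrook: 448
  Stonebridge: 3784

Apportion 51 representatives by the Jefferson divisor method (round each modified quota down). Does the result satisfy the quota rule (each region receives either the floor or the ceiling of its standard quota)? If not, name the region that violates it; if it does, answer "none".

Standard quotas: Oakdale 3.328, Rivermont 5.327, Pinehurst 10.413, Claybrook 3.380, Stonebridge 28.552.
Jefferson allocation: Oakdale 3, Rivermont 5, Pinehurst 10, Claybrook 3, Stonebridge 30.
Stonebridge has quota 28.552 (lower 28, upper 29) but receives 30 — outside the quota interval.

Stonebridge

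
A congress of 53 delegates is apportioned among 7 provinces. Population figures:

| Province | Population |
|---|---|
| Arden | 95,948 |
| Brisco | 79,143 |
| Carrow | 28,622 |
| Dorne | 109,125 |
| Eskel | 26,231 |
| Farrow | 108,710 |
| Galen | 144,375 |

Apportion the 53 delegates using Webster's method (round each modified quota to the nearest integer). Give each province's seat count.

Standard divisor 592154/53 ≈ 11172.717; standard quotas: Arden 8.588, Brisco 7.084, Carrow 2.562, Dorne 9.767, Eskel 2.348, Farrow 9.730, Galen 12.922.
Rounding to the nearest integer gives 9, 7, 3, 10, 2, 10, 13 = 54 seats, so the divisor must be adjusted.
With modified divisor 11334.5: modified quotas Arden 8.465, Brisco 6.982, Carrow 2.525, Dorne 9.628, Eskel 2.314, Farrow 9.591, Galen 12.738.
Rounding to the nearest integer: Arden 8, Brisco 7, Carrow 3, Dorne 10, Eskel 2, Farrow 10, Galen 13 (total 53).

Arden=8, Brisco=7, Carrow=3, Dorne=10, Eskel=2, Farrow=10, Galen=13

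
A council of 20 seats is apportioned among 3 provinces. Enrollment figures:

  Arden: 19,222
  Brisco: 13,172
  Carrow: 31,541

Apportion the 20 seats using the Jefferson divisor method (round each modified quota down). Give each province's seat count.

Standard divisor 63935/20 ≈ 3196.75; standard quotas: Arden 6.013, Brisco 4.120, Carrow 9.867.
Rounding down gives 6, 4, 9 = 19 seats, so the divisor must be adjusted.
With modified divisor 3000: modified quotas Arden 6.407, Brisco 4.391, Carrow 10.514.
Rounding down: Arden 6, Brisco 4, Carrow 10 (total 20).

Arden 6, Brisco 4, Carrow 10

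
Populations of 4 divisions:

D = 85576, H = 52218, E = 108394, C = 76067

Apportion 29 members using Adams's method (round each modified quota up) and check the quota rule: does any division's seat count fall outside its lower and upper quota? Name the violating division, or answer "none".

Standard quotas: D 7.701, H 4.699, E 9.754, C 6.845.
Adams allocation: D 8, H 5, E 9, C 7.
Every allocation lies between the lower and upper quota.

none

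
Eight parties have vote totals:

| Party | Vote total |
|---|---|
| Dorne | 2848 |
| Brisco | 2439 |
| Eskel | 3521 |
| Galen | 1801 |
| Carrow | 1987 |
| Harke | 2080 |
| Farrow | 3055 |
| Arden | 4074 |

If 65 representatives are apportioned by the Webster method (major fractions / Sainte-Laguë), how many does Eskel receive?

Standard divisor 21805/65 ≈ 335.462; standard quotas: Dorne 8.490, Brisco 7.271, Eskel 10.496, Galen 5.369, Carrow 5.923, Harke 6.200, Farrow 9.107, Arden 12.144.
Rounding to the nearest integer gives 8, 7, 10, 5, 6, 6, 9, 12 = 63 seats, so the divisor must be adjusted.
With modified divisor 330: modified quotas Dorne 8.630, Brisco 7.391, Eskel 10.670, Galen 5.458, Carrow 6.021, Harke 6.303, Farrow 9.258, Arden 12.345.
Rounding to the nearest integer: Dorne 9, Brisco 7, Eskel 11, Galen 5, Carrow 6, Harke 6, Farrow 9, Arden 12 (total 65).
Eskel receives 11.

11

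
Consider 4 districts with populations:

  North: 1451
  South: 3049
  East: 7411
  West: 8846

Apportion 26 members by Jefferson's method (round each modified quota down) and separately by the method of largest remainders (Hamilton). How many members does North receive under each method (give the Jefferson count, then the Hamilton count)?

1 and 2

Jefferson: North 1, South 4, East 10, West 11.
Hamilton: North 2, South 4, East 9, West 11.
North gets 1 under Jefferson and 2 under Hamilton.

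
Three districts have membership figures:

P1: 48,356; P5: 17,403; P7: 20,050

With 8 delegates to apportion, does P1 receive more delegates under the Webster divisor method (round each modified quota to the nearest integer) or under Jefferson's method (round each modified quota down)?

Webster: P1 4, P5 2, P7 2.
Jefferson: P1 5, P5 1, P7 2.
P1 gets 4 under Webster and 5 under Jefferson.

Jefferson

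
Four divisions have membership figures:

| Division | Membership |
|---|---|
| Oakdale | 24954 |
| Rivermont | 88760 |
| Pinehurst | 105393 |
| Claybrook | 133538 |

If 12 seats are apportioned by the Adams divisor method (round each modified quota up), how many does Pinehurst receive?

Standard divisor 352645/12 ≈ 29387.083; standard quotas: Oakdale 0.849, Rivermont 3.020, Pinehurst 3.586, Claybrook 4.544.
Rounding up gives 1, 4, 4, 5 = 14 seats, so the divisor must be adjusted.
With modified divisor 34300: modified quotas Oakdale 0.728, Rivermont 2.588, Pinehurst 3.073, Claybrook 3.893.
Rounding up: Oakdale 1, Rivermont 3, Pinehurst 4, Claybrook 4 (total 12).
Pinehurst receives 4.

4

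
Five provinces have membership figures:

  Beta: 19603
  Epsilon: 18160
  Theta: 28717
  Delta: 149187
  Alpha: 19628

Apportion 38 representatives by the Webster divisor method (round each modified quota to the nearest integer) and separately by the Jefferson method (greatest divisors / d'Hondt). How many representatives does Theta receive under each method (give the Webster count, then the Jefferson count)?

5 and 4

Webster: Beta 3, Epsilon 3, Theta 5, Delta 24, Alpha 3.
Jefferson: Beta 3, Epsilon 3, Theta 4, Delta 25, Alpha 3.
Theta gets 5 under Webster and 4 under Jefferson.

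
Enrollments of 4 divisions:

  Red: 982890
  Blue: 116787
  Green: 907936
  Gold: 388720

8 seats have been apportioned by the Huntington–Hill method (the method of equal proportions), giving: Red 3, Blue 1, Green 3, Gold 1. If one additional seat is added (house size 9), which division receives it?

Red

Priority for the next seat is population ÷ (√(s·(s+1))).
Priorities: Red 283735.903, Blue 82580.880, Green 262098.547, Gold 274866.548.
Highest priority: Red.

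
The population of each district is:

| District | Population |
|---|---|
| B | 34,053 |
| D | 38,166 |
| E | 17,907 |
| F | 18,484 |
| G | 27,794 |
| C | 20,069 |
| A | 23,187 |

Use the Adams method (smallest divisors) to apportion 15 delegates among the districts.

B 2, D 3, E 2, F 2, G 2, C 2, A 2

Standard divisor 179660/15 ≈ 11977.333; standard quotas: B 2.843, D 3.187, E 1.495, F 1.543, G 2.321, C 1.676, A 1.936.
Rounding up gives 3, 4, 2, 2, 3, 2, 2 = 18 seats, so the divisor must be adjusted.
With modified divisor 17500: modified quotas B 1.946, D 2.181, E 1.023, F 1.056, G 1.588, C 1.147, A 1.325.
Rounding up: B 2, D 3, E 2, F 2, G 2, C 2, A 2 (total 15).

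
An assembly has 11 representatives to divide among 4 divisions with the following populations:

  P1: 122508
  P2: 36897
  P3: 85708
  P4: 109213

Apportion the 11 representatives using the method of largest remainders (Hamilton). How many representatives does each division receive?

Standard divisor: 354326 ÷ 11 ≈ 32211.455.
Standard quotas: P1 3.8032, P2 1.1455, P3 2.6608, P4 3.3905.
Lower quotas: P1 3, P2 1, P3 2, P4 3 (sum 9, leaving 2 seats).
Remainders in descending order: P1 0.8032, P3 0.6608, P4 0.3905, P2 0.1455.
Largest remainders: P1, P3 receive the extra seats.

P1 4; P2 1; P3 3; P4 3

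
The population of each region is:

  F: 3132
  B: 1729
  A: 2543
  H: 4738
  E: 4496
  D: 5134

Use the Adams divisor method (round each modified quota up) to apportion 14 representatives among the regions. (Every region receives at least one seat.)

Standard divisor 21772/14 ≈ 1555.143; standard quotas: F 2.014, B 1.112, A 1.635, H 3.047, E 2.891, D 3.301.
Rounding up gives 3, 2, 2, 4, 3, 4 = 18 seats, so the divisor must be adjusted.
With modified divisor 2000: modified quotas F 1.566, B 0.865, A 1.272, H 2.369, E 2.248, D 2.567.
Rounding up: F 2, B 1, A 2, H 3, E 3, D 3 (total 14).

F: 2; B: 1; A: 2; H: 3; E: 3; D: 3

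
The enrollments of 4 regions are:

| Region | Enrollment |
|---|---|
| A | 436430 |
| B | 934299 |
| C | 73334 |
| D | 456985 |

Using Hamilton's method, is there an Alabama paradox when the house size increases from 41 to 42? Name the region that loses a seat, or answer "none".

C

At 41 seats: A 9, B 20, C 2, D 10.
At 42 seats: A 10, B 21, C 1, D 10.
C drops from 2 to 1.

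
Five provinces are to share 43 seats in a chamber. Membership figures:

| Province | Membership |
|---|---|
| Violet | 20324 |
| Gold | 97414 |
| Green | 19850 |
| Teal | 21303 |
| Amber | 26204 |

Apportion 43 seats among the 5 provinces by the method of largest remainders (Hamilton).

Violet: 5, Gold: 23, Green: 4, Teal: 5, Amber: 6

Total 185095; standard divisor 185095/43 ≈ 4304.535.
Standard quotas: Violet 4.7215, Gold 22.6306, Green 4.6114, Teal 4.9490, Amber 6.0875.
Lower quotas: Violet 4, Gold 22, Green 4, Teal 4, Amber 6 (sum 40, leaving 3 seats).
Remainders in descending order: Teal 0.9490, Violet 0.7215, Gold 0.6306, Green 0.6114, Amber 0.0875.
Largest remainders: Teal, Violet, Gold receive the extra seats.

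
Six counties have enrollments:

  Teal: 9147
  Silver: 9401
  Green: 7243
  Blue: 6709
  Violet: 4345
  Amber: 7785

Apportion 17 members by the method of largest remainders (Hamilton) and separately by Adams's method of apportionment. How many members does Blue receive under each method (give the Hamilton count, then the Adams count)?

Hamilton: Teal 3, Silver 4, Green 3, Blue 2, Violet 2, Amber 3.
Adams: Teal 3, Silver 3, Green 3, Blue 3, Violet 2, Amber 3.
Blue gets 2 under Hamilton and 3 under Adams.

2 and 3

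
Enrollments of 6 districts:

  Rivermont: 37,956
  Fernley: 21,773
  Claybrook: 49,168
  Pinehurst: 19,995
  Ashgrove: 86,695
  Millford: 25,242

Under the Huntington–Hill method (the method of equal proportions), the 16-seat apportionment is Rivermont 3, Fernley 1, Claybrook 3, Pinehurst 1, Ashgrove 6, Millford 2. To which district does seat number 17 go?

Fernley

Priority for the next seat is population ÷ (√(s·(s+1))).
Priorities: Rivermont 10956.953, Fernley 15395.836, Claybrook 14193.579, Pinehurst 14138.600, Ashgrove 13377.329, Millford 10305.003.
Highest priority: Fernley.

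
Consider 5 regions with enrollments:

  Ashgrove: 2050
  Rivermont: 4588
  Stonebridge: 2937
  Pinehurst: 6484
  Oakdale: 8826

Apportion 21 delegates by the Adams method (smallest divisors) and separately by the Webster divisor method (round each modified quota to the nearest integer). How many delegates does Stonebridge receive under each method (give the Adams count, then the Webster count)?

Adams: Ashgrove 2, Rivermont 4, Stonebridge 3, Pinehurst 5, Oakdale 7.
Webster: Ashgrove 2, Rivermont 4, Stonebridge 2, Pinehurst 6, Oakdale 7.
Stonebridge gets 3 under Adams and 2 under Webster.

3 and 2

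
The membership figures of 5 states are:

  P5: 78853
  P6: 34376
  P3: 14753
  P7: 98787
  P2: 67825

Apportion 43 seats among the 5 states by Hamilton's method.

Standard divisor: 294594 ÷ 43 ≈ 6851.023.
Standard quotas: P5 11.5097, P6 5.0176, P3 2.1534, P7 14.4193, P2 9.9000.
Lower quotas: P5 11, P6 5, P3 2, P7 14, P2 9 (sum 41, leaving 2 seats).
Remainders in descending order: P2 0.9000, P5 0.5097, P7 0.4193, P3 0.1534, P6 0.0176.
The surplus seats go to P2, P5.

P5=12, P6=5, P3=2, P7=14, P2=10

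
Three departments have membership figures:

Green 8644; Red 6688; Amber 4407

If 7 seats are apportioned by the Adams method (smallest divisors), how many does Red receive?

2

Standard divisor 19739/7 ≈ 2819.857; standard quotas: Green 3.065, Red 2.372, Amber 1.563.
Rounding up gives 4, 3, 2 = 9 seats, so the divisor must be adjusted.
With modified divisor 3800: modified quotas Green 2.275, Red 1.760, Amber 1.160.
Rounding up: Green 3, Red 2, Amber 2 (total 7).
Red receives 2.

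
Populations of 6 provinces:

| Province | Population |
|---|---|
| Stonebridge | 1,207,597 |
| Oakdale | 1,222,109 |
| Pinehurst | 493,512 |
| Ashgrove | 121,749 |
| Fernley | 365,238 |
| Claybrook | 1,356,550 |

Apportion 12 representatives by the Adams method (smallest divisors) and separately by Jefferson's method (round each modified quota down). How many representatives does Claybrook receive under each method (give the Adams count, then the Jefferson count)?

Adams: Stonebridge 3, Oakdale 3, Pinehurst 1, Ashgrove 1, Fernley 1, Claybrook 3.
Jefferson: Stonebridge 3, Oakdale 3, Pinehurst 1, Ashgrove 0, Fernley 1, Claybrook 4.
Claybrook gets 3 under Adams and 4 under Jefferson.

3 and 4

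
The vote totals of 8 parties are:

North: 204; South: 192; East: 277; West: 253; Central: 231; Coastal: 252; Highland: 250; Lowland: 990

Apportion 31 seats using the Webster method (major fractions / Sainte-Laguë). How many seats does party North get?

2

Standard divisor 2649/31 ≈ 85.452; standard quotas: North 2.387, South 2.247, East 3.242, West 2.961, Central 2.703, Coastal 2.949, Highland 2.926, Lowland 11.586.
Rounding to the nearest integer gives North 2, South 2, East 3, West 3, Central 3, Coastal 3, Highland 3, Lowland 12 — total 31, matching the house size, so no adjustment is needed.
North receives 2.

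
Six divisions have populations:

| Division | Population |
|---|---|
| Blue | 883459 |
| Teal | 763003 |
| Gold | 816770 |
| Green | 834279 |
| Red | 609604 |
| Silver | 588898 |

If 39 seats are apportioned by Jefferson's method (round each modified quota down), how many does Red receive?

5

Standard divisor 4496013/39 ≈ 115282.385; standard quotas: Blue 7.663, Teal 6.619, Gold 7.085, Green 7.237, Red 5.288, Silver 5.108.
Rounding down gives 7, 6, 7, 7, 5, 5 = 37 seats, so the divisor must be adjusted.
With modified divisor 106600: modified quotas Blue 8.288, Teal 7.158, Gold 7.662, Green 7.826, Red 5.719, Silver 5.524.
Rounding down: Blue 8, Teal 7, Gold 7, Green 7, Red 5, Silver 5 (total 39).
Red receives 5.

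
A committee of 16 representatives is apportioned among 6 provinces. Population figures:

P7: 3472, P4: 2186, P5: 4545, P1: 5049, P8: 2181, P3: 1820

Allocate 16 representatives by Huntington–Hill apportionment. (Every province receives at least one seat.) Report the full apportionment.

P7: 3, P4: 2, P5: 4, P1: 4, P8: 2, P3: 1

With divisor 1299: modified quotas P7 2.673, P4 1.683, P5 3.499, P1 3.887, P8 1.679, P3 1.401.
Geometric-mean thresholds: P7 √(2·3)=2.449, P4 √(1·2)=1.414, P5 √(3·4)=3.464, P1 √(3·4)=3.464, P8 √(1·2)=1.414, P3 √(1·2)=1.414.
Each quota rounded against its threshold gives P7 3, P4 2, P5 4, P1 4, P8 2, P3 1 (total 16).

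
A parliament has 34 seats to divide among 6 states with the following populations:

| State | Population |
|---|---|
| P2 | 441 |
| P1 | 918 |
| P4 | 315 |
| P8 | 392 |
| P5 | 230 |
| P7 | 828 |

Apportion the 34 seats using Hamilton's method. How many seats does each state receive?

P2 5, P1 10, P4 3, P8 4, P5 3, P7 9

The standard divisor is 3124/34 ≈ 91.882.
Standard quotas: P2 4.800, P1 9.991, P4 3.428, P8 4.266, P5 2.503, P7 9.012.
Lower quotas: P2 4, P1 9, P4 3, P8 4, P5 2, P7 9 (sum 31, leaving 3 seats).
Remainders in descending order: P1 0.991, P2 0.800, P5 0.503, P4 0.428, P8 0.266, P7 0.012.
Largest remainders: P1, P2, P5 receive the extra seats.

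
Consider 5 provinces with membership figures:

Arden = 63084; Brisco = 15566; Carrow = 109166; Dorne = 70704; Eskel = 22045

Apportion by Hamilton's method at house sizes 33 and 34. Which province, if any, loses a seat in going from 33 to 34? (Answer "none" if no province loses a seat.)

none

At 33 seats: Arden 7, Brisco 2, Carrow 13, Dorne 8, Eskel 3.
At 34 seats: Arden 8, Brisco 2, Carrow 13, Dorne 8, Eskel 3.
No province's allocation decreased.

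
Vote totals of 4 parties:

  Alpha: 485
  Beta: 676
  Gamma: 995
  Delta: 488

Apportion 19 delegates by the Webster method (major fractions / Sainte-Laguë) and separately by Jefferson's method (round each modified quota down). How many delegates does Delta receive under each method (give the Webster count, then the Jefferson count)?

Webster: Alpha 3, Beta 5, Gamma 7, Delta 4.
Jefferson: Alpha 3, Beta 5, Gamma 8, Delta 3.
Delta gets 4 under Webster and 3 under Jefferson.

4 and 3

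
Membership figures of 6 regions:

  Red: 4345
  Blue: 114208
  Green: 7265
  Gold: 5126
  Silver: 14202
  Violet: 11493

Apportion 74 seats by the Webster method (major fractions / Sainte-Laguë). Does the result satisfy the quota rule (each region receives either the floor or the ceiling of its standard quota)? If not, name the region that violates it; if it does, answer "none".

Blue

Standard quotas: Red 2.053, Blue 53.955, Green 3.432, Gold 2.422, Silver 6.709, Violet 5.430.
Webster allocation: Red 2, Blue 55, Green 3, Gold 2, Silver 7, Violet 5.
Blue has quota 53.955 (lower 53, upper 54) but receives 55 — outside the quota interval.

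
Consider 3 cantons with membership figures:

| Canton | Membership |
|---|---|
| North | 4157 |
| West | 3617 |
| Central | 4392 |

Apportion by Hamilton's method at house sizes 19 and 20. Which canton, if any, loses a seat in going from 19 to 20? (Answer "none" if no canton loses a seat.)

At 19 seats: North 6, West 6, Central 7.
At 20 seats: North 7, West 6, Central 7.
No canton's allocation decreased.

none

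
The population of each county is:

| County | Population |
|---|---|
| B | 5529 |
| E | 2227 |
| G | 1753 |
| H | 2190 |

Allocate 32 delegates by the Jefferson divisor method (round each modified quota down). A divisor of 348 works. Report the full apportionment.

B=15, E=6, G=5, H=6

With modified divisor 348: modified quotas B 15.888, E 6.399, G 5.037, H 6.293.
Rounding down: B 15, E 6, G 5, H 6 (total 32).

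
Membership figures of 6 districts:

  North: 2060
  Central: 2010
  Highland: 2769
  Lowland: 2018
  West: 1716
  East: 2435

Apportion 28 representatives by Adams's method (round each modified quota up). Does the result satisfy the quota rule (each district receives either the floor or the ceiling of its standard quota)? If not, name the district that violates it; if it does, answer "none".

Standard quotas: North 4.434, Central 4.327, Highland 5.960, Lowland 4.344, West 3.694, East 5.241.
Adams allocation: North 5, Central 4, Highland 6, Lowland 4, West 4, East 5.
Every allocation lies between the lower and upper quota.

none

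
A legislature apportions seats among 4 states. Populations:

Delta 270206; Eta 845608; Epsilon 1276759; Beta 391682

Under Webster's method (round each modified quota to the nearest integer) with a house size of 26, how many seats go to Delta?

2

Standard divisor 2784255/26 ≈ 107086.731; standard quotas: Delta 2.523, Eta 7.896, Epsilon 11.923, Beta 3.658.
Rounding to the nearest integer gives 3, 8, 12, 4 = 27 seats, so the divisor must be adjusted.
With modified divisor 109600: modified quotas Delta 2.465, Eta 7.715, Epsilon 11.649, Beta 3.574.
Rounding to the nearest integer: Delta 2, Eta 8, Epsilon 12, Beta 4 (total 26).
Delta receives 2.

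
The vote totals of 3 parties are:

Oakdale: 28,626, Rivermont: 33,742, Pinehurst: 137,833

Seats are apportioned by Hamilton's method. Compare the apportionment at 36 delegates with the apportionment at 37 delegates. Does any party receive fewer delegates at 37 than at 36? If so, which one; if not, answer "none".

none

At 36 seats: Oakdale 5, Rivermont 6, Pinehurst 25.
At 37 seats: Oakdale 5, Rivermont 6, Pinehurst 26.
No party's allocation decreased.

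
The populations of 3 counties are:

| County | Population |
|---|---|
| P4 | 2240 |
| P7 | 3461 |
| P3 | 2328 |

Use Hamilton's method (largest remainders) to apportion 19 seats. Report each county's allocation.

Standard divisor: 8029 ÷ 19 ≈ 422.579.
Standard quotas: P4 5.301, P7 8.190, P3 5.509.
Lower quotas: P4 5, P7 8, P3 5 (sum 18, leaving 1 seat).
Remainders in descending order: P3 0.509, P4 0.301, P7 0.190.
Largest remainder: P3 receives the extra seat.

P4=5, P7=8, P3=6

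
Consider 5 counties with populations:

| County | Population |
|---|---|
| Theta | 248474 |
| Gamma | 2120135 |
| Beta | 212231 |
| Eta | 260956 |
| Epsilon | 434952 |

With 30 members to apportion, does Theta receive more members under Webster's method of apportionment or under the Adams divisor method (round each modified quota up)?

Adams

Webster: Theta 2, Gamma 20, Beta 2, Eta 2, Epsilon 4.
Adams: Theta 3, Gamma 18, Beta 2, Eta 3, Epsilon 4.
Theta gets 2 under Webster and 3 under Adams.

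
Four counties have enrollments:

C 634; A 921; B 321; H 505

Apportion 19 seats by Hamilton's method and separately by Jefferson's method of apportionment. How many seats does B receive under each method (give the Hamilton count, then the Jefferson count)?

Hamilton: C 5, A 7, B 3, H 4.
Jefferson: C 5, A 8, B 2, H 4.
B gets 3 under Hamilton and 2 under Jefferson.

3 and 2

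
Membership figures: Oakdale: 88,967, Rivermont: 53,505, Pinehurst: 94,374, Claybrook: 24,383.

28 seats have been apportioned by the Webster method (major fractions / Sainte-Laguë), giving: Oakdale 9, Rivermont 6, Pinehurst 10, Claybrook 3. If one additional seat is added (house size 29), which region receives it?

Oakdale

Priority for the next seat is population ÷ (current seats + 0.5).
Priorities: Oakdale 9364.947, Rivermont 8231.538, Pinehurst 8988.000, Claybrook 6966.571.
Highest priority: Oakdale.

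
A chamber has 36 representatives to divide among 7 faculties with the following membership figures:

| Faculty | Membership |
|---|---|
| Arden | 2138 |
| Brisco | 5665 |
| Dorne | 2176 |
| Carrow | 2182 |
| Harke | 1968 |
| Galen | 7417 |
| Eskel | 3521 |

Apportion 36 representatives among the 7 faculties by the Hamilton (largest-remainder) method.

Total 25067; standard divisor 25067/36 ≈ 696.306.
Standard quotas: Arden 3.0705, Brisco 8.1358, Dorne 3.1251, Carrow 3.1337, Harke 2.8263, Galen 10.6519, Eskel 5.0567.
Lower quotas: Arden 3, Brisco 8, Dorne 3, Carrow 3, Harke 2, Galen 10, Eskel 5 (sum 34, leaving 2 seats).
Remainders in descending order: Harke 0.8263, Galen 0.6519, Brisco 0.1358, Carrow 0.1337, Dorne 0.1251, Arden 0.0705, Eskel 0.0567.
Largest remainders: Harke, Galen receive the extra seats.

Arden: 3, Brisco: 8, Dorne: 3, Carrow: 3, Harke: 3, Galen: 11, Eskel: 5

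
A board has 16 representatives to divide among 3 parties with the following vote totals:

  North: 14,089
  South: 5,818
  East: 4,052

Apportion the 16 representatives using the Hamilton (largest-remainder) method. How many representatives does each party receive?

North: 9, South: 4, East: 3

The standard divisor is 23959/16 ≈ 1497.438.
Standard quotas: North 9.4087, South 3.8853, East 2.7060.
Lower quotas: North 9, South 3, East 2 (sum 14, leaving 2 seats).
Remainders in descending order: South 0.8853, East 0.7060, North 0.4087.
Largest remainders: South, East receive the extra seats.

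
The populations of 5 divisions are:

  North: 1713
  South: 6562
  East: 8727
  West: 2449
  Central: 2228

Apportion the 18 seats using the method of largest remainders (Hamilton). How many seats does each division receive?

Standard divisor: 21679 ÷ 18 ≈ 1204.389.
Standard quotas: North 1.4223, South 5.4484, East 7.2460, West 2.0334, Central 1.8499.
Lower quotas: North 1, South 5, East 7, West 2, Central 1 (sum 16, leaving 2 seats).
Remainders in descending order: Central 0.8499, South 0.4484, North 0.4223, East 0.2460, West 0.0334.
Largest remainders: Central, South receive the extra seats.

North 1; South 6; East 7; West 2; Central 2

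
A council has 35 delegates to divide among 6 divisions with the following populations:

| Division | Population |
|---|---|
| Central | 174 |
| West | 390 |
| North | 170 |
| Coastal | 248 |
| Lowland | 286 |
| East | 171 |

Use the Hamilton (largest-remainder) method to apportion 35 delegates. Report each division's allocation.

Standard divisor: 1439 ÷ 35 ≈ 41.114.
Standard quotas: Central 4.232, West 9.486, North 4.135, Coastal 6.032, Lowland 6.956, East 4.159.
Lower quotas: Central 4, West 9, North 4, Coastal 6, Lowland 6, East 4 (sum 33, leaving 2 seats).
Remainders in descending order: Lowland 0.956, West 0.486, Central 0.232, East 0.159, North 0.135, Coastal 0.032.
The surplus seats go to Lowland, West.

Central 4, West 10, North 4, Coastal 6, Lowland 7, East 4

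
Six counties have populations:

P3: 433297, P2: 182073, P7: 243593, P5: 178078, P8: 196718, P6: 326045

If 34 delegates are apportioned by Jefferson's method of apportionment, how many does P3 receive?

10

Standard divisor 1559804/34 ≈ 45876.588; standard quotas: P3 9.445, P2 3.969, P7 5.310, P5 3.882, P8 4.288, P6 7.107.
Rounding down gives 9, 3, 5, 3, 4, 7 = 31 seats, so the divisor must be adjusted.
With modified divisor 42000: modified quotas P3 10.317, P2 4.335, P7 5.800, P5 4.240, P8 4.684, P6 7.763.
Rounding down: P3 10, P2 4, P7 5, P5 4, P8 4, P6 7 (total 34).
P3 receives 10.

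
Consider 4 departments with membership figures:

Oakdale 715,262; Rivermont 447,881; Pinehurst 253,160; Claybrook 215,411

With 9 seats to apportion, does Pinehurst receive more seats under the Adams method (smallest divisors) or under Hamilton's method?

Adams

Adams: Oakdale 4, Rivermont 2, Pinehurst 2, Claybrook 1.
Hamilton: Oakdale 4, Rivermont 3, Pinehurst 1, Claybrook 1.
Pinehurst gets 2 under Adams and 1 under Hamilton.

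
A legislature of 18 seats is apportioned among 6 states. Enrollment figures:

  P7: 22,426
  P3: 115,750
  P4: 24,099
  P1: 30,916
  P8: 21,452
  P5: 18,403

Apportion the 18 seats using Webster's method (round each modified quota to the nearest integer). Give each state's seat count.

Standard divisor 233046/18 ≈ 12947; standard quotas: P7 1.732, P3 8.940, P4 1.861, P1 2.388, P8 1.657, P5 1.421.
Rounding to the nearest integer gives P7 2, P3 9, P4 2, P1 2, P8 2, P5 1 — total 18, matching the house size, so no adjustment is needed.

P7: 2; P3: 9; P4: 2; P1: 2; P8: 2; P5: 1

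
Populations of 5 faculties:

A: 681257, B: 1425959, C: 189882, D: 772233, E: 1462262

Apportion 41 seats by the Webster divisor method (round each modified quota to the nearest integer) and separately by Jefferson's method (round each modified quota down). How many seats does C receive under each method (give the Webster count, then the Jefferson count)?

Webster: A 6, B 13, C 2, D 7, E 13.
Jefferson: A 6, B 13, C 1, D 7, E 14.
C gets 2 under Webster and 1 under Jefferson.

2 and 1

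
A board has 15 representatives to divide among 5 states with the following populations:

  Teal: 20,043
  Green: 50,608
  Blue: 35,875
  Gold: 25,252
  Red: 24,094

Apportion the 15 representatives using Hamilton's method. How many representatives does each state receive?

Teal 2, Green 5, Blue 4, Gold 2, Red 2

The standard divisor is 155872/15 ≈ 10391.467.
Standard quotas: Teal 1.9288, Green 4.8701, Blue 3.4524, Gold 2.4301, Red 2.3186.
Lower quotas: Teal 1, Green 4, Blue 3, Gold 2, Red 2 (sum 12, leaving 3 seats).
Remainders in descending order: Teal 0.9288, Green 0.8701, Blue 0.4524, Gold 0.4301, Red 0.3186.
Largest remainders: Teal, Green, Blue receive the extra seats.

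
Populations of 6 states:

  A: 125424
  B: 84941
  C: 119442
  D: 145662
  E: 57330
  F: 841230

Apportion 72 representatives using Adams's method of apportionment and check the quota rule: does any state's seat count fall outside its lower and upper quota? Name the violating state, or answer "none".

Standard quotas: A 6.572, B 4.451, C 6.259, D 7.633, E 3.004, F 44.081.
Adams allocation: A 7, B 5, C 6, D 8, E 3, F 43.
F has quota 44.081 (lower 44, upper 45) but receives 43 — outside the quota interval.

F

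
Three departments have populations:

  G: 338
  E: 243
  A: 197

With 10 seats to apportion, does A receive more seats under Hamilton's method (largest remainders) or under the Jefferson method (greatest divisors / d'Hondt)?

Hamilton

Hamilton: G 4, E 3, A 3.
Jefferson: G 5, E 3, A 2.
A gets 3 under Hamilton and 2 under Jefferson.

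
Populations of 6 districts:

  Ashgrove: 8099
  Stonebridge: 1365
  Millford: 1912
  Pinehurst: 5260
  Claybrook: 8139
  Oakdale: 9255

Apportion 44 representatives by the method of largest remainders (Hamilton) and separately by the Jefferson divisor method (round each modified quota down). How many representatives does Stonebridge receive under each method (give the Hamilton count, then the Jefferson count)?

2 and 1

Hamilton: Ashgrove 10, Stonebridge 2, Millford 2, Pinehurst 7, Claybrook 11, Oakdale 12.
Jefferson: Ashgrove 11, Stonebridge 1, Millford 2, Pinehurst 7, Claybrook 11, Oakdale 12.
Stonebridge gets 2 under Hamilton and 1 under Jefferson.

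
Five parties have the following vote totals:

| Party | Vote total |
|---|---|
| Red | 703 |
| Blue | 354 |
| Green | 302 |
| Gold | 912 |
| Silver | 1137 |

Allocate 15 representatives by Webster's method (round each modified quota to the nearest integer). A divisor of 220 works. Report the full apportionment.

With modified divisor 220: modified quotas Red 3.195, Blue 1.609, Green 1.373, Gold 4.145, Silver 5.168.
Rounding to the nearest integer: Red 3, Blue 2, Green 1, Gold 4, Silver 5 (total 15).

Red 3, Blue 2, Green 1, Gold 4, Silver 5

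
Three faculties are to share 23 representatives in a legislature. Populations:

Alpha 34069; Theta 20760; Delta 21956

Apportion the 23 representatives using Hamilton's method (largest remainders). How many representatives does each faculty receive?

The standard divisor is 76785/23 ≈ 3338.478.
Standard quotas: Alpha 10.2049, Theta 6.2184, Delta 6.5766.
Lower quotas: Alpha 10, Theta 6, Delta 6 (sum 22, leaving 1 seat).
Remainders in descending order: Delta 0.5766, Theta 0.2184, Alpha 0.2049.
The surplus seat goes to Delta.

Alpha 10, Theta 6, Delta 7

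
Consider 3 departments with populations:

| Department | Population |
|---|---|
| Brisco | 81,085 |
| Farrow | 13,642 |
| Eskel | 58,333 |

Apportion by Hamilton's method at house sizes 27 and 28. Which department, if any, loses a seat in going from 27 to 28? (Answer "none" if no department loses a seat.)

Farrow

At 27 seats: Brisco 14, Farrow 3, Eskel 10.
At 28 seats: Brisco 15, Farrow 2, Eskel 11.
Farrow drops from 3 to 2.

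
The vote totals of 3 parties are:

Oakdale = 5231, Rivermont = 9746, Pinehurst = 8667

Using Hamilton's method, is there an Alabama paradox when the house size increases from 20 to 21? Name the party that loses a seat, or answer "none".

At 20 seats: Oakdale 5, Rivermont 8, Pinehurst 7.
At 21 seats: Oakdale 4, Rivermont 9, Pinehurst 8.
Oakdale drops from 5 to 4.

Oakdale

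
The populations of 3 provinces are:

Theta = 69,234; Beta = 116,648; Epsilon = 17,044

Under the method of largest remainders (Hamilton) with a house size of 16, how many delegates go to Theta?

The standard divisor is 202926/16 ≈ 12682.875.
Standard quotas: Theta 5.4589, Beta 9.1973, Epsilon 1.3439.
Lower quotas: Theta 5, Beta 9, Epsilon 1 (sum 15, leaving 1 seat).
Remainders in descending order: Theta 0.4589, Epsilon 0.3439, Beta 0.1973.
Largest remainder: Theta receives the extra seat.
Theta receives 6.

6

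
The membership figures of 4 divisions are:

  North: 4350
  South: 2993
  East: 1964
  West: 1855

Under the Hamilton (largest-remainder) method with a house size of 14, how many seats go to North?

5

Total 11162; standard divisor 11162/14 ≈ 797.286.
Standard quotas: North 5.456, South 3.754, East 2.463, West 2.327.
Lower quotas: North 5, South 3, East 2, West 2 (sum 12, leaving 2 seats).
Remainders in descending order: South 0.754, East 0.463, North 0.456, West 0.327.
Largest remainders: South, East receive the extra seats.
North receives 5.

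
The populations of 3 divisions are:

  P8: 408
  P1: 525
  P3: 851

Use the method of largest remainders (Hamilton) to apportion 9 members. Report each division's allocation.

P8: 2, P1: 3, P3: 4

The standard divisor is 1784/9 ≈ 198.222.
Standard quotas: P8 2.058, P1 2.649, P3 4.293.
Lower quotas: P8 2, P1 2, P3 4 (sum 8, leaving 1 seat).
Remainders in descending order: P1 0.649, P3 0.293, P8 0.058.
Largest remainder: P1 receives the extra seat.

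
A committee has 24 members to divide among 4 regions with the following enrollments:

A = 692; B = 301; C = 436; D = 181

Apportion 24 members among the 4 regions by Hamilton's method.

A 10, B 4, C 7, D 3

The standard divisor is 1610/24 ≈ 67.083.
Standard quotas: A 10.316, B 4.487, C 6.499, D 2.698.
Lower quotas: A 10, B 4, C 6, D 2 (sum 22, leaving 2 seats).
Remainders in descending order: D 0.698, C 0.499, B 0.487, A 0.316.
Largest remainders: D, C receive the extra seats.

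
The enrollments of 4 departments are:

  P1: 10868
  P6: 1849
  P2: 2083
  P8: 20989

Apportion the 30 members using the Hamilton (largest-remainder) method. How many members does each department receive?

The standard divisor is 35789/30 ≈ 1192.967.
Standard quotas: P1 9.1101, P6 1.5499, P2 1.7461, P8 17.5940.
Lower quotas: P1 9, P6 1, P2 1, P8 17 (sum 28, leaving 2 seats).
Remainders in descending order: P2 0.7461, P8 0.5940, P6 0.5499, P1 0.1101.
The surplus seats go to P2, P8.

P1=9, P6=1, P2=2, P8=18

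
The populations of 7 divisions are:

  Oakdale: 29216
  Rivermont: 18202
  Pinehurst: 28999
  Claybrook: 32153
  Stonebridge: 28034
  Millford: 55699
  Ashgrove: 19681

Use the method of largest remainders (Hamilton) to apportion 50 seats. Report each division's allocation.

Oakdale 7, Rivermont 4, Pinehurst 7, Claybrook 7, Stonebridge 7, Millford 13, Ashgrove 5

The standard divisor is 211984/50 ≈ 4239.68.
Standard quotas: Oakdale 6.8911, Rivermont 4.2932, Pinehurst 6.8399, Claybrook 7.5838, Stonebridge 6.6123, Millford 13.1375, Ashgrove 4.6421.
Lower quotas: Oakdale 6, Rivermont 4, Pinehurst 6, Claybrook 7, Stonebridge 6, Millford 13, Ashgrove 4 (sum 46, leaving 4 seats).
Remainders in descending order: Oakdale 0.8911, Pinehurst 0.8399, Ashgrove 0.6421, Stonebridge 0.6123, Claybrook 0.5838, Rivermont 0.2932, Millford 0.1375.
The surplus seats go to Oakdale, Pinehurst, Ashgrove, Stonebridge.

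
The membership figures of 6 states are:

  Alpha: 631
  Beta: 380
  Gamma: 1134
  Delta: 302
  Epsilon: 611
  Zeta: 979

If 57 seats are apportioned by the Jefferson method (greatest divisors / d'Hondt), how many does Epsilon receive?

Standard divisor 4037/57 ≈ 70.825; standard quotas: Alpha 8.909, Beta 5.365, Gamma 16.011, Delta 4.264, Epsilon 8.627, Zeta 13.823.
Rounding down gives 8, 5, 16, 4, 8, 13 = 54 seats, so the divisor must be adjusted.
With modified divisor 67: modified quotas Alpha 9.418, Beta 5.672, Gamma 16.925, Delta 4.507, Epsilon 9.119, Zeta 14.612.
Rounding down: Alpha 9, Beta 5, Gamma 16, Delta 4, Epsilon 9, Zeta 14 (total 57).
Epsilon receives 9.

9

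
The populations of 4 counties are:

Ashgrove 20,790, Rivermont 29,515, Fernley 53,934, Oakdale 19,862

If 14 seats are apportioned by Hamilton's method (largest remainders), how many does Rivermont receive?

3

Standard divisor: 124101 ÷ 14 ≈ 8864.357.
Standard quotas: Ashgrove 2.3453, Rivermont 3.3296, Fernley 6.0844, Oakdale 2.2407.
Lower quotas: Ashgrove 2, Rivermont 3, Fernley 6, Oakdale 2 (sum 13, leaving 1 seat).
Remainders in descending order: Ashgrove 0.3453, Rivermont 0.3296, Oakdale 0.2407, Fernley 0.0844.
Largest remainder: Ashgrove receives the extra seat.
Rivermont receives 3.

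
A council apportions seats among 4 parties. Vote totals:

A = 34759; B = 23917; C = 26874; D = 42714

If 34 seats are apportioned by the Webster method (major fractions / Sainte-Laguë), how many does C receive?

Standard divisor 128264/34 ≈ 3772.471; standard quotas: A 9.214, B 6.340, C 7.124, D 11.323.
Rounding to the nearest integer gives 9, 6, 7, 11 = 33 seats, so the divisor must be adjusted.
With modified divisor 3700: modified quotas A 9.394, B 6.464, C 7.263, D 11.544.
Rounding to the nearest integer: A 9, B 6, C 7, D 12 (total 34).
C receives 7.

7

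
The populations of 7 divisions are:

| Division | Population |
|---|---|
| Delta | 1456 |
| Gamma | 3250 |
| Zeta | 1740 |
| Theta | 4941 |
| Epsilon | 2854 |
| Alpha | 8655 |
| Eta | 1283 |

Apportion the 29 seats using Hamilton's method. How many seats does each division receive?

Delta=2, Gamma=4, Zeta=2, Theta=6, Epsilon=3, Alpha=10, Eta=2

Standard divisor: 24179 ÷ 29 ≈ 833.759.
Standard quotas: Delta 1.7463, Gamma 3.8980, Zeta 2.0869, Theta 5.9262, Epsilon 3.4231, Alpha 10.3807, Eta 1.5388.
Lower quotas: Delta 1, Gamma 3, Zeta 2, Theta 5, Epsilon 3, Alpha 10, Eta 1 (sum 25, leaving 4 seats).
Remainders in descending order: Theta 0.9262, Gamma 0.8980, Delta 0.7463, Eta 0.5388, Epsilon 0.4231, Alpha 0.3807, Zeta 0.0869.
The surplus seats go to Theta, Gamma, Delta, Eta.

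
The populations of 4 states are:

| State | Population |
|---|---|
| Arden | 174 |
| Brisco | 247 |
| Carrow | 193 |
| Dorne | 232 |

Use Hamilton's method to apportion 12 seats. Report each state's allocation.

Arden 2, Brisco 4, Carrow 3, Dorne 3

Standard divisor: 846 ÷ 12 ≈ 70.5.
Standard quotas: Arden 2.468, Brisco 3.504, Carrow 2.738, Dorne 3.291.
Lower quotas: Arden 2, Brisco 3, Carrow 2, Dorne 3 (sum 10, leaving 2 seats).
Remainders in descending order: Carrow 0.738, Brisco 0.504, Arden 0.468, Dorne 0.291.
The surplus seats go to Carrow, Brisco.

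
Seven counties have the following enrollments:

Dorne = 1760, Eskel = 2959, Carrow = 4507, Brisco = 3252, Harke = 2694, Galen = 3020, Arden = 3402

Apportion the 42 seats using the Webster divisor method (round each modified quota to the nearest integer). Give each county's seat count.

Standard divisor 21594/42 ≈ 514.143; standard quotas: Dorne 3.423, Eskel 5.755, Carrow 8.766, Brisco 6.325, Harke 5.240, Galen 5.874, Arden 6.617.
Rounding to the nearest integer gives Dorne 3, Eskel 6, Carrow 9, Brisco 6, Harke 5, Galen 6, Arden 7 — total 42, matching the house size, so no adjustment is needed.

Dorne: 3, Eskel: 6, Carrow: 9, Brisco: 6, Harke: 5, Galen: 6, Arden: 7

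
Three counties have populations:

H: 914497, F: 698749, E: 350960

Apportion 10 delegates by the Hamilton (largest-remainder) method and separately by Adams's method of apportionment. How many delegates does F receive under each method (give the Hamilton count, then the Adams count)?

3 and 4

Hamilton: H 5, F 3, E 2.
Adams: H 4, F 4, E 2.
F gets 3 under Hamilton and 4 under Adams.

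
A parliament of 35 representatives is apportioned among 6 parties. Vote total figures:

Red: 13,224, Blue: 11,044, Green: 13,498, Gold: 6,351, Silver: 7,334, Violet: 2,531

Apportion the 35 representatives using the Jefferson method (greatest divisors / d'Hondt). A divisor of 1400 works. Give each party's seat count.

Red 9, Blue 7, Green 9, Gold 4, Silver 5, Violet 1

With modified divisor 1400: modified quotas Red 9.446, Blue 7.889, Green 9.641, Gold 4.536, Silver 5.239, Violet 1.808.
Rounding down: Red 9, Blue 7, Green 9, Gold 4, Silver 5, Violet 1 (total 35).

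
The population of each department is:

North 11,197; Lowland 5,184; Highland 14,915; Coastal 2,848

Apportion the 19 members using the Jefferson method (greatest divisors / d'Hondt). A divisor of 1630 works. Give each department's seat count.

With modified divisor 1630: modified quotas North 6.869, Lowland 3.180, Highland 9.150, Coastal 1.747.
Rounding down: North 6, Lowland 3, Highland 9, Coastal 1 (total 19).

North=6, Lowland=3, Highland=9, Coastal=1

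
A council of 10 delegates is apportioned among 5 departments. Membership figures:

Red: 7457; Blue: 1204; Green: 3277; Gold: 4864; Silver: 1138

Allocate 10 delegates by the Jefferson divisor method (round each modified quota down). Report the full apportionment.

Red 5, Blue 0, Green 2, Gold 3, Silver 0

Standard divisor 17940/10 ≈ 1794; standard quotas: Red 4.157, Blue 0.671, Green 1.827, Gold 2.711, Silver 0.634.
Rounding down gives 4, 0, 1, 2, 0 = 7 seats, so the divisor must be adjusted.
With modified divisor 1400: modified quotas Red 5.326, Blue 0.860, Green 2.341, Gold 3.474, Silver 0.813.
Rounding down: Red 5, Blue 0, Green 2, Gold 3, Silver 0 (total 10).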